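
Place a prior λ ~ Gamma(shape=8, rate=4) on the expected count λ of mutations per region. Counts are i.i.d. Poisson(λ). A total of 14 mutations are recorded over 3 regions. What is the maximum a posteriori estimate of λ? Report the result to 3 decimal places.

Σxᵢ = 14, n = 3.
Posterior ∝ λ^7e^(−4λ) · λ^14e^(−3λ) = λ^21e^(−7λ), i.e. Gamma(shape=22, rate=7).
The mode of a Gamma(a, b) with a ≥ 1 (shape–rate) is (a−1)/b = 21/7 ≈ 3.000.

λ̂_MAP = 3.000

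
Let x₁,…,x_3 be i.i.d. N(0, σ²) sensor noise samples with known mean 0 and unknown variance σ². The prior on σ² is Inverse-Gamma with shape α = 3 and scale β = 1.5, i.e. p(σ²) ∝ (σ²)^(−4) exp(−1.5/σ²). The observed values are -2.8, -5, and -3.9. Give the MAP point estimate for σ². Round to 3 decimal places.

σ̂²_MAP = 4.641

Sum of squared deviations about the known mean: SS = (-2.8−0)² + (-5−0)² + (-3.9−0)² = 48.05.
The Normal likelihood contributes (σ²)^(−n/2) exp(−SS/(2σ²)), so the posterior is Inverse-Gamma(α + n/2, β + SS/2) = Inverse-Gamma(4.5, 25.525).
The mode of Inverse-Gamma(a, b) is b/(a+1) = 25.525/5.5 ≈ 4.641.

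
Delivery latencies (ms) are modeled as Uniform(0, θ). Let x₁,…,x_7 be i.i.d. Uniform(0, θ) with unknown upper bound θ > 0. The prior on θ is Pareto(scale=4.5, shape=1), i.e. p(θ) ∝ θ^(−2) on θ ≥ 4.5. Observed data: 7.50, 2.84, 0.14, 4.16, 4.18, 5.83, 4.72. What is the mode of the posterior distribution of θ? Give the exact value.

θ̂_MAP = 7.50

The Uniform(0, θ) likelihood is θ^(−n) for θ ≥ max(xᵢ), zero otherwise. Here max(xᵢ) = 7.50.
Posterior ∝ θ^(−2) · θ^(−7) = θ^(−9) on θ ≥ max(4.5, 7.50) = 7.50.
This density is strictly decreasing in θ, so the posterior mode lies at the lower boundary of the support.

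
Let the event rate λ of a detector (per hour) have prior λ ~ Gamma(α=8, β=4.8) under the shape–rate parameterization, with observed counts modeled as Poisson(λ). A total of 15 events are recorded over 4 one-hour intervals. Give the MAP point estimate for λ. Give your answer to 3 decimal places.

Σxᵢ = 15, n = 4.
Posterior ∝ λ^7e^(−4.8λ) · λ^15e^(−4λ) = λ^22e^(−8.8λ), i.e. Gamma(shape=23, rate=8.8).
The mode of a Gamma(a, b) with a ≥ 1 (shape–rate) is (a−1)/b = 22/8.8 ≈ 2.500.

λ̂_MAP = 2.500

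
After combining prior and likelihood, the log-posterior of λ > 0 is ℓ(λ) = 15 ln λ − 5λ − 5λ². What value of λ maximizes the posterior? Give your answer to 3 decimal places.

λ̂_MAP = 1.000

ℓ'(λ) = 15/λ − 5 − 10λ. Setting this to zero and multiplying by λ: 10λ² + 5λ − 15 = 0.
λ = (−5 + √(5² + 4·10·15)) / (2·10) = (−5 + √625) / 20 = (−5 + 25)/20 = 1.
ℓ''(λ) = −15/λ² − 10 < 0, confirming a maximum.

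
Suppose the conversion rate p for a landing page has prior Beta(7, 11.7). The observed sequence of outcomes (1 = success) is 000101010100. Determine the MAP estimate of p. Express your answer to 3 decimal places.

p̂_MAP = 0.348

Prior: Beta(7, 11.7).
Data: 4 successes in 12 trials (from the sequence). The binomial likelihood contributes p^4(1−p)^8, so the posterior is Beta(7+4, 11.7+8) = Beta(11, 19.7).
For Beta(a, b) with a, b > 1 the mode is (a−1)/(a+b−2) = 10/28.7 ≈ 0.348.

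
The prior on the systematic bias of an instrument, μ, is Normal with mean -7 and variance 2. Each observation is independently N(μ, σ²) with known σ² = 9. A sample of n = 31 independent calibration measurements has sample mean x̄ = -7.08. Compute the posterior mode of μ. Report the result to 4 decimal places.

μ̂_MAP = -7.0699

n = 31, x̄ = -7.08.
For a Normal prior and Normal likelihood with known variance, the posterior is Normal; its mode equals its mean, the precision-weighted average.
Prior precision 1/σ₀² = 1/2 = 0.5; data precision n/σ² = 31/9.
μ̂ = (0.5·(-7) + (31/9)·(-7.08)) / (0.5 + 31/9) = (-4183/150)/(71/18) = -12549/1775 ≈ -7.0699.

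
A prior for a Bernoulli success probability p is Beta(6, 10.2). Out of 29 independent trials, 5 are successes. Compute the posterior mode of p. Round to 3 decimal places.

Prior: Beta(6, 10.2).
Data: 5 successes in 29 trials. The binomial likelihood contributes p^5(1−p)^24, so the posterior is Beta(6+5, 10.2+24) = Beta(11, 34.2).
For Beta(a, b) with a, b > 1 the mode is (a−1)/(a+b−2) = 10/43.2 ≈ 0.231.

p̂_MAP = 0.231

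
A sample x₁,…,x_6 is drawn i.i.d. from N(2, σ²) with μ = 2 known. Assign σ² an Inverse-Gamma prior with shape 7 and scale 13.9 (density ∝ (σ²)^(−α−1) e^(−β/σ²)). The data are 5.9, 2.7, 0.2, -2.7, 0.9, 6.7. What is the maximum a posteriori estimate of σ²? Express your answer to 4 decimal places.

Sum of squared deviations about the known mean: SS = (5.9−2)² + (2.7−2)² + (0.2−2)² + (-2.7−2)² + (0.9−2)² + (6.7−2)² = 64.33.
The Normal likelihood contributes (σ²)^(−n/2) exp(−SS/(2σ²)), so the posterior is Inverse-Gamma(α + n/2, β + SS/2) = Inverse-Gamma(10, 46.065).
The mode of Inverse-Gamma(a, b) is b/(a+1) = 46.065/11 ≈ 4.1877.

σ̂²_MAP = 4.1877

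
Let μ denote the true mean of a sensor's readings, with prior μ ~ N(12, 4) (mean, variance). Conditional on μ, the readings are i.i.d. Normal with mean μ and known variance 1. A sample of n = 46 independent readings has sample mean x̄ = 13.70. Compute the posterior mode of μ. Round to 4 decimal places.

μ̂_MAP = 13.6908

n = 46, x̄ = 13.70.
For a Normal prior and Normal likelihood with known variance, the posterior is Normal; its mode equals its mean, the precision-weighted average.
Prior precision 1/σ₀² = 1/4 = 0.25; data precision n/σ² = 46/1 = 46.
μ̂ = (0.25·12 + 46·13.7) / (0.25 + 46) = 633.2/46.25 = 12664/925 ≈ 13.6908.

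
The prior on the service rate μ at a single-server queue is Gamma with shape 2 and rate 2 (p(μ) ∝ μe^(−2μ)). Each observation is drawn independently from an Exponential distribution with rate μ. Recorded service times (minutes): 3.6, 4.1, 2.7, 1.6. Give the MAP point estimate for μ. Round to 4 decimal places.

The Exponential(rate=μ) likelihood is ∝ μ^n e^(−μΣtᵢ). Here n = 4 and Σtᵢ = 3.6 + 4.1 + 2.7 + 1.6 = 12.
Posterior ∝ μe^(−2μ) · μ^4e^(−12μ) = μ^5e^(−14μ), i.e. Gamma(6, 14).
Mode = (a−1)/b = 5/14 ≈ 0.3571.

μ̂_MAP = 0.3571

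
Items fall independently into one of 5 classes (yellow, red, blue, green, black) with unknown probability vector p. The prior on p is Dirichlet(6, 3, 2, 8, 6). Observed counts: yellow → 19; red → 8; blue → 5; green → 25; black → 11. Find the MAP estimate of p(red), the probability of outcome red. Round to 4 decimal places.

The posterior is Dirichlet(αᵢ + nᵢ) = Dirichlet(25, 11, 7, 33, 17).
For a Dirichlet(a₁,…,a_K) with all aᵢ > 1, the mode has j-th component (aⱼ − 1)/(Σaᵢ − K).
Here Σaᵢ = 93 and K = 5, so p(red) = (11 − 1)/(93 − 5) = 10/88 ≈ 0.1136.

MAP estimate of p(red) = 0.1136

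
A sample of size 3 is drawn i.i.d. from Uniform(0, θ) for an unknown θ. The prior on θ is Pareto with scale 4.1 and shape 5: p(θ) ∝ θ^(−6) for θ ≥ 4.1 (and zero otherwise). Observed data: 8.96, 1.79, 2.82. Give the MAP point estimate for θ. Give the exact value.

The Uniform(0, θ) likelihood is θ^(−n) for θ ≥ max(xᵢ), zero otherwise. Here max(xᵢ) = 8.96.
Posterior ∝ θ^(−6) · θ^(−3) = θ^(−9) on θ ≥ max(4.1, 8.96) = 8.96.
This density is strictly decreasing in θ, so the posterior mode lies at the lower boundary of the support.

θ̂_MAP = 8.96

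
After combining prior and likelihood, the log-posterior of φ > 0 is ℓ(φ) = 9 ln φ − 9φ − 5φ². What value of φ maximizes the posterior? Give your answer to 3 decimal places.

ℓ'(φ) = 9/φ − 9 − 10φ. Setting this to zero and multiplying by φ: 10φ² + 9φ − 9 = 0.
φ = (−9 + √(9² + 4·10·9)) / (2·10) = (−9 + √441) / 20 = (−9 + 21)/20 = 3/5.
ℓ''(φ) = −9/φ² − 10 < 0, confirming a maximum.

φ̂_MAP = 0.600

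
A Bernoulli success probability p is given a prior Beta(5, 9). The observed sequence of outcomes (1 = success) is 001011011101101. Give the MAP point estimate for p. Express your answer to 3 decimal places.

Prior: Beta(5, 9).
Data: 9 successes in 15 trials (from the sequence). The binomial likelihood contributes p^9(1−p)^6, so the posterior is Beta(5+9, 9+6) = Beta(14, 15).
For Beta(a, b) with a, b > 1 the mode is (a−1)/(a+b−2) = 13/27 ≈ 0.481.

p̂_MAP = 0.481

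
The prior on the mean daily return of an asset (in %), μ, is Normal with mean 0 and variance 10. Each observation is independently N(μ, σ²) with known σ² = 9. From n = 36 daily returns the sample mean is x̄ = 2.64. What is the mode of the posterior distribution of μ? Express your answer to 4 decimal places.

μ̂_MAP = 2.5756

n = 36, x̄ = 2.64.
For a Normal prior and Normal likelihood with known variance, the posterior is Normal; its mode equals its mean, the precision-weighted average.
Prior precision 1/σ₀² = 1/10 = 0.1; data precision n/σ² = 36/9 = 4.
μ̂ = (0.1·0 + 4·2.64) / (0.1 + 4) = 10.56/4.1 = 528/205 ≈ 2.5756.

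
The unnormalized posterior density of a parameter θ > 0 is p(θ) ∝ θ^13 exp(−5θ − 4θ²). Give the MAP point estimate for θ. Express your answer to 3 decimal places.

ℓ'(θ) = 13/θ − 5 − 8θ. Setting this to zero and multiplying by θ: 8θ² + 5θ − 13 = 0.
θ = (−5 + √(5² + 4·8·13)) / (2·8) = (−5 + √441) / 16 = (−5 + 21)/16 = 1.
ℓ''(θ) = −13/θ² − 8 < 0, confirming a maximum.

θ̂_MAP = 1.000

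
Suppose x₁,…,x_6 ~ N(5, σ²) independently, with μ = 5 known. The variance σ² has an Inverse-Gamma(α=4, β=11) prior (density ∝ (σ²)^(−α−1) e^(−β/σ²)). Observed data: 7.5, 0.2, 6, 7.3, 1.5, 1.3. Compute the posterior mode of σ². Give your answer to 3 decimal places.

Sum of squared deviations about the known mean: SS = (7.5−5)² + (0.2−5)² + (6−5)² + (7.3−5)² + (1.5−5)² + (1.3−5)² = 61.52.
The Normal likelihood contributes (σ²)^(−n/2) exp(−SS/(2σ²)), so the posterior is Inverse-Gamma(α + n/2, β + SS/2) = Inverse-Gamma(7, 41.76).
The mode of Inverse-Gamma(a, b) is b/(a+1) = 41.76/8 ≈ 5.220.

σ̂²_MAP = 5.220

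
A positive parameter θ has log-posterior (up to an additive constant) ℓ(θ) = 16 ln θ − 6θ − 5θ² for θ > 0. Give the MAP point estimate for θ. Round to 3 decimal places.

θ̂_MAP = 1.000

ℓ'(θ) = 16/θ − 6 − 10θ. Setting this to zero and multiplying by θ: 10θ² + 6θ − 16 = 0.
θ = (−6 + √(6² + 4·10·16)) / (2·10) = (−6 + √676) / 20 = (−6 + 26)/20 = 1.
ℓ''(θ) = −16/θ² − 10 < 0, confirming a maximum.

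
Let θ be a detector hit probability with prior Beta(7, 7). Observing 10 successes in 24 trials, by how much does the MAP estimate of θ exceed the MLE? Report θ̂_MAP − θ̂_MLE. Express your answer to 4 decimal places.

Posterior is Beta(17, 21); MAP = (17−1)/(38−2) = 16/36 ≈ 0.44444.
MLE ignores the prior: θ̂_MLE = k/n = 10/24 ≈ 0.41667.
Difference = 16/36 − 10/24 = 1/36 ≈ 0.0278.

MAP − MLE = 0.0278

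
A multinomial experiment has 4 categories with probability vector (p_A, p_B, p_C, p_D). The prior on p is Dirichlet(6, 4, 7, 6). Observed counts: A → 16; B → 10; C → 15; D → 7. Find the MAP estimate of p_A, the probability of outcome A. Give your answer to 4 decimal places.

MAP estimate of p_A = 0.3134

The posterior is Dirichlet(αᵢ + nᵢ) = Dirichlet(22, 14, 22, 13).
For a Dirichlet(a₁,…,a_K) with all aᵢ > 1, the mode has j-th component (aⱼ − 1)/(Σaᵢ − K).
Here Σaᵢ = 71 and K = 4, so p_A = (22 − 1)/(71 − 4) = 21/67 ≈ 0.3134.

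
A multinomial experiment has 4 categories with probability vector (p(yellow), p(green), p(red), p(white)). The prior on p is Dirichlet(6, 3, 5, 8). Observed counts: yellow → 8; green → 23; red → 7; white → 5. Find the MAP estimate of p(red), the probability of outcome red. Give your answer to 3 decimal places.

The posterior is Dirichlet(αᵢ + nᵢ) = Dirichlet(14, 26, 12, 13).
For a Dirichlet(a₁,…,a_K) with all aᵢ > 1, the mode has j-th component (aⱼ − 1)/(Σaᵢ − K).
Here Σaᵢ = 65 and K = 4, so p(red) = (12 − 1)/(65 − 4) = 11/61 ≈ 0.180.

MAP estimate of p(red) = 0.180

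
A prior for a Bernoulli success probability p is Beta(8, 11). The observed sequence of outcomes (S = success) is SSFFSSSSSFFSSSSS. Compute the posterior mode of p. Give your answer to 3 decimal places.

p̂_MAP = 0.576

Prior: Beta(8, 11).
Data: 12 successes in 16 trials (from the sequence). The binomial likelihood contributes p^12(1−p)^4, so the posterior is Beta(8+12, 11+4) = Beta(20, 15).
For Beta(a, b) with a, b > 1 the mode is (a−1)/(a+b−2) = 19/33 ≈ 0.576.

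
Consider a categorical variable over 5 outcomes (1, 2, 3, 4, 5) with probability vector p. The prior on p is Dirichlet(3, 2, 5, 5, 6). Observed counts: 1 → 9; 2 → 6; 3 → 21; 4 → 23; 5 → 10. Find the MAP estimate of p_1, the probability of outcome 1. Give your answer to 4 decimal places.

The posterior is Dirichlet(αᵢ + nᵢ) = Dirichlet(12, 8, 26, 28, 16).
For a Dirichlet(a₁,…,a_K) with all aᵢ > 1, the mode has j-th component (aⱼ − 1)/(Σaᵢ − K).
Here Σaᵢ = 90 and K = 5, so p_1 = (12 − 1)/(90 − 5) = 11/85 ≈ 0.1294.

MAP estimate: 0.1294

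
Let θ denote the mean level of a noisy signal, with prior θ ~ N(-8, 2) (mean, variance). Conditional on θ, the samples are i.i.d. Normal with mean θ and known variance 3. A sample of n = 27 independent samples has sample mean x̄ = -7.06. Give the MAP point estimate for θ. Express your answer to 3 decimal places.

n = 27, x̄ = -7.06.
For a Normal prior and Normal likelihood with known variance, the posterior is Normal; its mode equals its mean, the precision-weighted average.
Prior precision 1/σ₀² = 1/2 = 0.5; data precision n/σ² = 27/3 = 9.
θ̂ = (0.5·(-8) + 9·(-7.06)) / (0.5 + 9) = (-67.54)/9.5 = -3377/475 ≈ -7.109.

θ̂_MAP = -7.109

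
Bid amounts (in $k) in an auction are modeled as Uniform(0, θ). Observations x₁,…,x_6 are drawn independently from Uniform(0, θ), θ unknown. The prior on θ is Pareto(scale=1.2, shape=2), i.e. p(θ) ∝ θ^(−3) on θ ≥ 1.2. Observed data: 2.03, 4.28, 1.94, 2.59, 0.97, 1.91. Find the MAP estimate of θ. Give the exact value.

The Uniform(0, θ) likelihood is θ^(−n) for θ ≥ max(xᵢ), zero otherwise. Here max(xᵢ) = 4.28.
Posterior ∝ θ^(−3) · θ^(−6) = θ^(−9) on θ ≥ max(1.2, 4.28) = 4.28.
This density is strictly decreasing in θ, so the posterior mode lies at the lower boundary of the support.

θ̂_MAP = 4.28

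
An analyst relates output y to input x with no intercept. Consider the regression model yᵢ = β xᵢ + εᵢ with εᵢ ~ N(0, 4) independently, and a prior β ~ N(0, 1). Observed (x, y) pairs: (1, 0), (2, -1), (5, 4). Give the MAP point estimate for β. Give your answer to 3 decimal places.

log p(β | y) = −Σ(yᵢ − βxᵢ)²/(2·4) − β²/(2·1) + const.
Setting the derivative to zero: Σxᵢ(yᵢ − βxᵢ)/4 − β/1 = 0, so β = Σxᵢyᵢ / (Σxᵢ² + σ²/τ²).
Σxᵢyᵢ = 1·0 + 2·(-1) + 5·4 = 18; Σxᵢ² = 30; σ²/τ² = 4.
β̂_MAP = 18 / (30 + 4) = 18/34 ≈ 0.529.

β̂_MAP = 0.529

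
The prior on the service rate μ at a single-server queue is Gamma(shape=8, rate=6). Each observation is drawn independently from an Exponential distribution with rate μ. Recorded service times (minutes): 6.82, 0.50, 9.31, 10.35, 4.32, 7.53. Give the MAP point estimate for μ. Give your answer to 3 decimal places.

The Exponential(rate=μ) likelihood is ∝ μ^n e^(−μΣtᵢ). Here n = 6 and Σtᵢ = 6.82 + 0.50 + 9.31 + 10.35 + 4.32 + 7.53 = 38.83.
Posterior ∝ μ^7e^(−6μ) · μ^6e^(−38.83μ) = μ^13e^(−44.83μ), i.e. Gamma(14, 44.83).
Mode = (a−1)/b = 13/44.83 ≈ 0.290.

μ̂_MAP = 0.290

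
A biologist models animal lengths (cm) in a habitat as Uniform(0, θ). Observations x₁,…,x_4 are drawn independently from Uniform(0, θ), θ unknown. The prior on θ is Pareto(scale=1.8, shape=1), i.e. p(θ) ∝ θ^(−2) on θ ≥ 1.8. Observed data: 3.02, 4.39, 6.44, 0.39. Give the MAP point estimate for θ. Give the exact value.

θ̂_MAP = 6.44

The Uniform(0, θ) likelihood is θ^(−n) for θ ≥ max(xᵢ), zero otherwise. Here max(xᵢ) = 6.44.
Posterior ∝ θ^(−2) · θ^(−4) = θ^(−6) on θ ≥ max(1.8, 6.44) = 6.44.
This density is strictly decreasing in θ, so the posterior mode lies at the lower boundary of the support.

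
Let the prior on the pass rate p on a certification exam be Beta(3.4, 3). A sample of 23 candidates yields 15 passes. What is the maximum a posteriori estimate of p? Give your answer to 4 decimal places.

p̂_MAP = 0.6350

Prior: Beta(3.4, 3).
Data: 15 successes in 23 trials. The binomial likelihood contributes p^15(1−p)^8, so the posterior is Beta(3.4+15, 3+8) = Beta(18.4, 11).
For Beta(a, b) with a, b > 1 the mode is (a−1)/(a+b−2) = 17.4/27.4 ≈ 0.6350.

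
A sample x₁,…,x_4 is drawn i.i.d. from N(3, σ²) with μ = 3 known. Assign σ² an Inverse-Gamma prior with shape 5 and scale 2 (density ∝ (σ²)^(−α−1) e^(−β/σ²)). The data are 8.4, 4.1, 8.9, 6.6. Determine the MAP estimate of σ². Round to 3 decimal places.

σ̂²_MAP = 5.134

Sum of squared deviations about the known mean: SS = (8.4−3)² + (4.1−3)² + (8.9−3)² + (6.6−3)² = 78.14.
The Normal likelihood contributes (σ²)^(−n/2) exp(−SS/(2σ²)), so the posterior is Inverse-Gamma(α + n/2, β + SS/2) = Inverse-Gamma(7, 41.07).
The mode of Inverse-Gamma(a, b) is b/(a+1) = 41.07/8 ≈ 5.134.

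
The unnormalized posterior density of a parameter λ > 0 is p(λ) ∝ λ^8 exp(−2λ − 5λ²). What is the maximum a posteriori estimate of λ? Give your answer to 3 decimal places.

λ̂_MAP = 0.800

ℓ'(λ) = 8/λ − 2 − 10λ. Setting this to zero and multiplying by λ: 10λ² + 2λ − 8 = 0.
λ = (−2 + √(2² + 4·10·8)) / (2·10) = (−2 + √324) / 20 = (−2 + 18)/20 = 4/5.
ℓ''(λ) = −8/λ² − 10 < 0, confirming a maximum.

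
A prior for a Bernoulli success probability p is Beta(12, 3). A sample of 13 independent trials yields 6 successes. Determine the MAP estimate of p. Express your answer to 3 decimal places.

Prior: Beta(12, 3).
Data: 6 successes in 13 trials. The binomial likelihood contributes p^6(1−p)^7, so the posterior is Beta(12+6, 3+7) = Beta(18, 10).
For Beta(a, b) with a, b > 1 the mode is (a−1)/(a+b−2) = 17/26 ≈ 0.654.

p̂_MAP = 0.654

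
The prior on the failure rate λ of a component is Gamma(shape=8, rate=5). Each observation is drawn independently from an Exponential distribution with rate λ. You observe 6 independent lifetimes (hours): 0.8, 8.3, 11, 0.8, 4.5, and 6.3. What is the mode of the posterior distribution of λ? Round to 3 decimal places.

The Exponential(rate=λ) likelihood is ∝ λ^n e^(−λΣtᵢ). Here n = 6 and Σtᵢ = 0.8 + 8.3 + 11 + 0.8 + 4.5 + 6.3 = 31.7.
Posterior ∝ λ^7e^(−5λ) · λ^6e^(−31.7λ) = λ^13e^(−36.7λ), i.e. Gamma(14, 36.7).
Mode = (a−1)/b = 13/36.7 ≈ 0.354.

λ̂_MAP = 0.354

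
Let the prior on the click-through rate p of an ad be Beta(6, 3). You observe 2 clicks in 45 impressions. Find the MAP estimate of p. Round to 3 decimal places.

p̂_MAP = 0.135

Prior: Beta(6, 3).
Data: 2 successes in 45 trials. The binomial likelihood contributes p^2(1−p)^43, so the posterior is Beta(6+2, 3+43) = Beta(8, 46).
For Beta(a, b) with a, b > 1 the mode is (a−1)/(a+b−2) = 7/52 ≈ 0.135.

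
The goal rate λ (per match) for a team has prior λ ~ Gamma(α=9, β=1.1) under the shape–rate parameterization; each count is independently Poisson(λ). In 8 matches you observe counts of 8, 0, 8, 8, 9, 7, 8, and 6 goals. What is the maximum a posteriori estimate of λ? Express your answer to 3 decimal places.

Σxᵢ = 8+0+8+8+9+7+8+6 = 54, with n = 8.
Posterior ∝ λ^8e^(−1.1λ) · λ^54e^(−8λ) = λ^62e^(−9.1λ), i.e. Gamma(shape=63, rate=9.1).
The mode of a Gamma(a, b) with a ≥ 1 (shape–rate) is (a−1)/b = 62/9.1 ≈ 6.813.

λ̂_MAP = 6.813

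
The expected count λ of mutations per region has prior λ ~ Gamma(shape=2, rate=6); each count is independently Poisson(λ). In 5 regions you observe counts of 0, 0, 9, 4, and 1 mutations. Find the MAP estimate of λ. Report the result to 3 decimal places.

Σxᵢ = 0+0+9+4+1 = 14, with n = 5.
Posterior ∝ λe^(−6λ) · λ^14e^(−5λ) = λ^15e^(−11λ), i.e. Gamma(shape=16, rate=11).
The mode of a Gamma(a, b) with a ≥ 1 (shape–rate) is (a−1)/b = 15/11 ≈ 1.364.

λ̂_MAP = 1.364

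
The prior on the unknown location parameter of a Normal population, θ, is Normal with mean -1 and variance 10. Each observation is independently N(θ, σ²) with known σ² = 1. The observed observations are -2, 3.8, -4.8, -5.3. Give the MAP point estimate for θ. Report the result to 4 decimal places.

n = 4; x̄ = ((-2) + 3.8 + (-4.8) + (-5.3))/4 = -8.3/4 = -2.075.
For a Normal prior and Normal likelihood with known variance, the posterior is Normal; its mode equals its mean, the precision-weighted average.
Prior precision 1/σ₀² = 1/10 = 0.1; data precision n/σ² = 4/1 = 4.
θ̂ = (0.1·(-1) + 4·(-2.075)) / (0.1 + 4) = (-8.4)/4.1 = -84/41 ≈ -2.0488.

θ̂_MAP = -2.0488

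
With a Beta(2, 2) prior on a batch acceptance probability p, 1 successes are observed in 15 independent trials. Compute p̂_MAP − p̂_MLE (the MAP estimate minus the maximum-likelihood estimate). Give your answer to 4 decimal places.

MAP − MLE = 0.0510

Posterior is Beta(3, 16); MAP = (3−1)/(19−2) = 2/17 ≈ 0.11765.
MLE ignores the prior: p̂_MLE = k/n = 1/15 ≈ 0.06667.
Difference = 2/17 − 1/15 = 13/255 ≈ 0.0510.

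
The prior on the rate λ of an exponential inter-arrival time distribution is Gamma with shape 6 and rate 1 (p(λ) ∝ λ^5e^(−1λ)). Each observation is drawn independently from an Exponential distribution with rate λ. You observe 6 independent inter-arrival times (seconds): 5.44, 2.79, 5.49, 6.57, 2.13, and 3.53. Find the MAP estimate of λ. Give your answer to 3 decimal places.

The Exponential(rate=λ) likelihood is ∝ λ^n e^(−λΣtᵢ). Here n = 6 and Σtᵢ = 5.44 + 2.79 + 5.49 + 6.57 + 2.13 + 3.53 = 25.95.
Posterior ∝ λ^5e^(−1λ) · λ^6e^(−25.95λ) = λ^11e^(−26.95λ), i.e. Gamma(12, 26.95).
Mode = (a−1)/b = 11/26.95 ≈ 0.408.

λ̂_MAP = 0.408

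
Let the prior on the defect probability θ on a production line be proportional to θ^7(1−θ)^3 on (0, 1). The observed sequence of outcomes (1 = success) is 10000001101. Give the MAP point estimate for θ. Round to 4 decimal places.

θ̂_MAP = 0.5238

The prior density ∝ θ^7(1−θ)^3 is the kernel of Beta(8, 4).
Data: 4 successes in 11 trials (from the sequence). The binomial likelihood contributes θ^4(1−θ)^7, so the posterior is Beta(8+4, 4+7) = Beta(12, 11).
For Beta(a, b) with a, b > 1 the mode is (a−1)/(a+b−2) = 11/21 ≈ 0.5238.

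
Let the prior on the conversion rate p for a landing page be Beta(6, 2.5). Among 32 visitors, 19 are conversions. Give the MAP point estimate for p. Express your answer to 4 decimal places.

Prior: Beta(6, 2.5).
Data: 19 successes in 32 trials. The binomial likelihood contributes p^19(1−p)^13, so the posterior is Beta(6+19, 2.5+13) = Beta(25, 15.5).
For Beta(a, b) with a, b > 1 the mode is (a−1)/(a+b−2) = 24/38.5 ≈ 0.6234.

p̂_MAP = 0.6234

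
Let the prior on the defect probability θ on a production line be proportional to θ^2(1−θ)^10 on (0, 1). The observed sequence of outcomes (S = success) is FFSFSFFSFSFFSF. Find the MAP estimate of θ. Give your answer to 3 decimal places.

The prior density ∝ θ^2(1−θ)^10 is the kernel of Beta(3, 11).
Data: 5 successes in 14 trials (from the sequence). The binomial likelihood contributes θ^5(1−θ)^9, so the posterior is Beta(3+5, 11+9) = Beta(8, 20).
For Beta(a, b) with a, b > 1 the mode is (a−1)/(a+b−2) = 7/26 ≈ 0.269.

θ̂_MAP = 0.269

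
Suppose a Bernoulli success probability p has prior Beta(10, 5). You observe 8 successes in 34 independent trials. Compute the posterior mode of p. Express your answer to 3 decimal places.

Prior: Beta(10, 5).
Data: 8 successes in 34 trials. The binomial likelihood contributes p^8(1−p)^26, so the posterior is Beta(10+8, 5+26) = Beta(18, 31).
For Beta(a, b) with a, b > 1 the mode is (a−1)/(a+b−2) = 17/47 ≈ 0.362.

p̂_MAP = 0.362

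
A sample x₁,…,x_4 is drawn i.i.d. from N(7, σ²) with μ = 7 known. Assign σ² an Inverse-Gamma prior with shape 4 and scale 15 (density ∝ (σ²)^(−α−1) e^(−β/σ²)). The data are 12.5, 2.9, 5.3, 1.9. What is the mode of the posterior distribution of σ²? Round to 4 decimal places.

Sum of squared deviations about the known mean: SS = (12.5−7)² + (2.9−7)² + (5.3−7)² + (1.9−7)² = 75.96.
The Normal likelihood contributes (σ²)^(−n/2) exp(−SS/(2σ²)), so the posterior is Inverse-Gamma(α + n/2, β + SS/2) = Inverse-Gamma(6, 52.98).
The mode of Inverse-Gamma(a, b) is b/(a+1) = 52.98/7 ≈ 7.5686.

σ̂²_MAP = 7.5686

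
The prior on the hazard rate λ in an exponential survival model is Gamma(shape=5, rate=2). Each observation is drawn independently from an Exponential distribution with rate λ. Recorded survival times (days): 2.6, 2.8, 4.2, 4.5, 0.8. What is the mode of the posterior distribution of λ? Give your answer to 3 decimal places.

The Exponential(rate=λ) likelihood is ∝ λ^n e^(−λΣtᵢ). Here n = 5 and Σtᵢ = 2.6 + 2.8 + 4.2 + 4.5 + 0.8 = 14.9.
Posterior ∝ λ^4e^(−2λ) · λ^5e^(−14.9λ) = λ^9e^(−16.9λ), i.e. Gamma(10, 16.9).
Mode = (a−1)/b = 9/16.9 ≈ 0.533.

λ̂_MAP = 0.533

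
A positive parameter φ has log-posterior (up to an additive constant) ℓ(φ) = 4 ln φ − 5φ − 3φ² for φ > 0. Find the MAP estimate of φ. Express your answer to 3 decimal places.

ℓ'(φ) = 4/φ − 5 − 6φ. Setting this to zero and multiplying by φ: 6φ² + 5φ − 4 = 0.
φ = (−5 + √(5² + 4·6·4)) / (2·6) = (−5 + √121) / 12 = (−5 + 11)/12 = 1/2.
ℓ''(φ) = −4/φ² − 6 < 0, confirming a maximum.

φ̂_MAP = 0.500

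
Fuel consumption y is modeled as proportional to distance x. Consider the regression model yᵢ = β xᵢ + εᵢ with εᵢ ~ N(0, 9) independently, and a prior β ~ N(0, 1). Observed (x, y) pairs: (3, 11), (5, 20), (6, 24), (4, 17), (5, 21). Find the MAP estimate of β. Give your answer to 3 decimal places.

log p(β | y) = −Σ(yᵢ − βxᵢ)²/(2·9) − β²/(2·1) + const.
Setting the derivative to zero: Σxᵢ(yᵢ − βxᵢ)/9 − β/1 = 0, so β = Σxᵢyᵢ / (Σxᵢ² + σ²/τ²).
Σxᵢyᵢ = 3·11 + 5·20 + 6·24 + 4·17 + 5·21 = 450; Σxᵢ² = 111; σ²/τ² = 9.
β̂_MAP = 450 / (111 + 9) = 450/120 ≈ 3.750.

β̂_MAP = 3.750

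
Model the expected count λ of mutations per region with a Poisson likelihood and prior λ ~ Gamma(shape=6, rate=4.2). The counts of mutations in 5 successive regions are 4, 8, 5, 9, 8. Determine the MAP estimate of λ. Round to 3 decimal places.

λ̂_MAP = 4.239

Σxᵢ = 4+8+5+9+8 = 34, with n = 5.
Posterior ∝ λ^5e^(−4.2λ) · λ^34e^(−5λ) = λ^39e^(−9.2λ), i.e. Gamma(shape=40, rate=9.2).
The mode of a Gamma(a, b) with a ≥ 1 (shape–rate) is (a−1)/b = 39/9.2 ≈ 4.239.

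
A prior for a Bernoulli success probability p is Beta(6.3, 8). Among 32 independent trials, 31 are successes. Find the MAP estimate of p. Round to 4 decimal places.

Prior: Beta(6.3, 8).
Data: 31 successes in 32 trials. The binomial likelihood contributes p^31(1−p)^1, so the posterior is Beta(6.3+31, 8+1) = Beta(37.3, 9).
For Beta(a, b) with a, b > 1 the mode is (a−1)/(a+b−2) = 36.3/44.3 ≈ 0.8194.

p̂_MAP = 0.8194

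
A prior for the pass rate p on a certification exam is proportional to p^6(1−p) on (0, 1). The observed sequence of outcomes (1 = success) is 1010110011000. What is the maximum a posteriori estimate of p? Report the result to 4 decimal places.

The prior density ∝ p^6(1−p)^1 is the kernel of Beta(7, 2).
Data: 6 successes in 13 trials (from the sequence). The binomial likelihood contributes p^6(1−p)^7, so the posterior is Beta(7+6, 2+7) = Beta(13, 9).
For Beta(a, b) with a, b > 1 the mode is (a−1)/(a+b−2) = 12/20 ≈ 0.6000.

p̂_MAP = 0.6000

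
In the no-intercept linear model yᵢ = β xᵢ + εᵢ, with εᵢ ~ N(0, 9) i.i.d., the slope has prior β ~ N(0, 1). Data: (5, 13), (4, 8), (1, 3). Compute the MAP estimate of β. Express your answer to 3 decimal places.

log p(β | y) = −Σ(yᵢ − βxᵢ)²/(2·9) − β²/(2·1) + const.
Setting the derivative to zero: Σxᵢ(yᵢ − βxᵢ)/9 − β/1 = 0, so β = Σxᵢyᵢ / (Σxᵢ² + σ²/τ²).
Σxᵢyᵢ = 5·13 + 4·8 + 1·3 = 100; Σxᵢ² = 42; σ²/τ² = 9.
β̂_MAP = 100 / (42 + 9) = 100/51 ≈ 1.961.

β̂_MAP = 1.961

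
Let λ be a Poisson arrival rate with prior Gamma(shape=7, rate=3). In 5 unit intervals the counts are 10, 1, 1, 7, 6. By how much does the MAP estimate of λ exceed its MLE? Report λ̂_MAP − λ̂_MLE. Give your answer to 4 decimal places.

Σxᵢ = 25. Posterior is Gamma(32, 8); MAP = (32−1)/8 = 31/8 ≈ 3.87500.
MLE = x̄ = 25/5 ≈ 5.00000.
Difference = 31/8 − 25/5 = -9/8 ≈ -1.1250.

MAP − MLE = -1.1250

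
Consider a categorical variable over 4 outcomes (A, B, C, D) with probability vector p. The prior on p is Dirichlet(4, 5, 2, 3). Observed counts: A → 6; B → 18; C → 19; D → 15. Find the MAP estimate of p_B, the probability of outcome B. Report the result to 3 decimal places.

MAP estimate of p_B = 0.324

The posterior is Dirichlet(αᵢ + nᵢ) = Dirichlet(10, 23, 21, 18).
For a Dirichlet(a₁,…,a_K) with all aᵢ > 1, the mode has j-th component (aⱼ − 1)/(Σaᵢ − K).
Here Σaᵢ = 72 and K = 4, so p_B = (23 − 1)/(72 − 4) = 22/68 ≈ 0.324.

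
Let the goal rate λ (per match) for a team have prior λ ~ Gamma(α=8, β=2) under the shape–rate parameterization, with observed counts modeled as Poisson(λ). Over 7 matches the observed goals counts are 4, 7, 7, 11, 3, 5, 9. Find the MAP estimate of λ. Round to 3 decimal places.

λ̂_MAP = 5.889

Σxᵢ = 4+7+7+11+3+5+9 = 46, with n = 7.
Posterior ∝ λ^7e^(−2λ) · λ^46e^(−7λ) = λ^53e^(−9λ), i.e. Gamma(shape=54, rate=9).
The mode of a Gamma(a, b) with a ≥ 1 (shape–rate) is (a−1)/b = 53/9 ≈ 5.889.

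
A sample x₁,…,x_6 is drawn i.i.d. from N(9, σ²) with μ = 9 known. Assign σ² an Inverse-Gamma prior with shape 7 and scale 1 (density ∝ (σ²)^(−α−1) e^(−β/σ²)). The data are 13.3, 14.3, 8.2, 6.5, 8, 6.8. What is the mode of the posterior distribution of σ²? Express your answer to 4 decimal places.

σ̂²_MAP = 2.7868

Sum of squared deviations about the known mean: SS = (13.3−9)² + (14.3−9)² + (8.2−9)² + (6.5−9)² + (8−9)² + (6.8−9)² = 59.31.
The Normal likelihood contributes (σ²)^(−n/2) exp(−SS/(2σ²)), so the posterior is Inverse-Gamma(α + n/2, β + SS/2) = Inverse-Gamma(10, 30.655).
The mode of Inverse-Gamma(a, b) is b/(a+1) = 30.655/11 ≈ 2.7868.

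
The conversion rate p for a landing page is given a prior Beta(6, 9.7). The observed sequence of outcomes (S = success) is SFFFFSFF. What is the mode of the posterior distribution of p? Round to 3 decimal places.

p̂_MAP = 0.323

Prior: Beta(6, 9.7).
Data: 2 successes in 8 trials (from the sequence). The binomial likelihood contributes p^2(1−p)^6, so the posterior is Beta(6+2, 9.7+6) = Beta(8, 15.7).
For Beta(a, b) with a, b > 1 the mode is (a−1)/(a+b−2) = 7/21.7 ≈ 0.323.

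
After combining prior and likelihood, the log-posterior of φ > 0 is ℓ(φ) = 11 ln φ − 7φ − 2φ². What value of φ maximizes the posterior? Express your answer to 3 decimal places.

φ̂_MAP = 1.000

ℓ'(φ) = 11/φ − 7 − 4φ. Setting this to zero and multiplying by φ: 4φ² + 7φ − 11 = 0.
φ = (−7 + √(7² + 4·4·11)) / (2·4) = (−7 + √225) / 8 = (−7 + 15)/8 = 1.
ℓ''(φ) = −11/φ² − 4 < 0, confirming a maximum.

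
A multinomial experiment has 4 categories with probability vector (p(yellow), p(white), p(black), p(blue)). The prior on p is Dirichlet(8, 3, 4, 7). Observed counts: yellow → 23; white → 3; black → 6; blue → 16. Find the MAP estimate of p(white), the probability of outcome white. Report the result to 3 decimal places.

MAP estimate of p(white) = 0.076

The posterior is Dirichlet(αᵢ + nᵢ) = Dirichlet(31, 6, 10, 23).
For a Dirichlet(a₁,…,a_K) with all aᵢ > 1, the mode has j-th component (aⱼ − 1)/(Σaᵢ − K).
Here Σaᵢ = 70 and K = 4, so p(white) = (6 − 1)/(70 − 4) = 5/66 ≈ 0.076.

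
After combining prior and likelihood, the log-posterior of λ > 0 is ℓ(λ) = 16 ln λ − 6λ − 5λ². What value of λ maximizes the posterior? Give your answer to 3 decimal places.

λ̂_MAP = 1.000

ℓ'(λ) = 16/λ − 6 − 10λ. Setting this to zero and multiplying by λ: 10λ² + 6λ − 16 = 0.
λ = (−6 + √(6² + 4·10·16)) / (2·10) = (−6 + √676) / 20 = (−6 + 26)/20 = 1.
ℓ''(λ) = −16/λ² − 10 < 0, confirming a maximum.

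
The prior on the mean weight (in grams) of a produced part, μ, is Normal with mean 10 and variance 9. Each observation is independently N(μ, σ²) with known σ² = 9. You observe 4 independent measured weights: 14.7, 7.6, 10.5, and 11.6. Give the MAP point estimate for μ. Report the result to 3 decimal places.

n = 4; x̄ = (14.7 + 7.6 + 10.5 + 11.6)/4 = 44.4/4 = 11.1.
For a Normal prior and Normal likelihood with known variance, the posterior is Normal; its mode equals its mean, the precision-weighted average.
Prior precision 1/σ₀² = 1/9; data precision n/σ² = 4/9.
μ̂ = ((1/9)·10 + (4/9)·11.1) / (1/9 + 4/9) = (272/45)/(5/9) = 10.880.

μ̂_MAP = 10.880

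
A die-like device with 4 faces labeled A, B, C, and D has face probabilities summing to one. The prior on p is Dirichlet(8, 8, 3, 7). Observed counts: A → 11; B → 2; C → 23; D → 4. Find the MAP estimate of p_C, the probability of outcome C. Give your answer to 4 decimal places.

The posterior is Dirichlet(αᵢ + nᵢ) = Dirichlet(19, 10, 26, 11).
For a Dirichlet(a₁,…,a_K) with all aᵢ > 1, the mode has j-th component (aⱼ − 1)/(Σaᵢ − K).
Here Σaᵢ = 66 and K = 4, so p_C = (26 − 1)/(66 − 4) = 25/62 ≈ 0.4032.

MAP estimate of p_C = 0.4032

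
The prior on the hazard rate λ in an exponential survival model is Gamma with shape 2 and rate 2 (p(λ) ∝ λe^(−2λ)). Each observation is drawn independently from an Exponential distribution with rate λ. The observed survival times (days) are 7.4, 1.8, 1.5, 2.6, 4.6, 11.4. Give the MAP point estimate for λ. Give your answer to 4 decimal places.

The Exponential(rate=λ) likelihood is ∝ λ^n e^(−λΣtᵢ). Here n = 6 and Σtᵢ = 7.4 + 1.8 + 1.5 + 2.6 + 4.6 + 11.4 = 29.3.
Posterior ∝ λe^(−2λ) · λ^6e^(−29.3λ) = λ^7e^(−31.3λ), i.e. Gamma(8, 31.3).
Mode = (a−1)/b = 7/31.3 ≈ 0.2236.

λ̂_MAP = 0.2236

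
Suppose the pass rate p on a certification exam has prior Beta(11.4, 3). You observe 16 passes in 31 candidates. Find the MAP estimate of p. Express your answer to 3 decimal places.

p̂_MAP = 0.608

Prior: Beta(11.4, 3).
Data: 16 successes in 31 trials. The binomial likelihood contributes p^16(1−p)^15, so the posterior is Beta(11.4+16, 3+15) = Beta(27.4, 18).
For Beta(a, b) with a, b > 1 the mode is (a−1)/(a+b−2) = 26.4/43.4 ≈ 0.608.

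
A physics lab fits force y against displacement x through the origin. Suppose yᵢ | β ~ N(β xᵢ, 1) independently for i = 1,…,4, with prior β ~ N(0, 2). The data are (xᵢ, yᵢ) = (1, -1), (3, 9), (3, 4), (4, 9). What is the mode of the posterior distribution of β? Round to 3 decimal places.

β̂_MAP = 2.085

log p(β | y) = −Σ(yᵢ − βxᵢ)²/(2·1) − β²/(2·2) + const.
Setting the derivative to zero: Σxᵢ(yᵢ − βxᵢ)/1 − β/2 = 0, so β = Σxᵢyᵢ / (Σxᵢ² + σ²/τ²).
Σxᵢyᵢ = 1·(-1) + 3·9 + 3·4 + 4·9 = 74; Σxᵢ² = 35; σ²/τ² = 0.5.
β̂_MAP = 74 / (35 + 0.5) = 74/35.5 ≈ 2.085.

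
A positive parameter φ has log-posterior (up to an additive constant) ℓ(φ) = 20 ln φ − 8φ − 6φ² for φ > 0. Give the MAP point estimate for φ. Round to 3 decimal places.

ℓ'(φ) = 20/φ − 8 − 12φ. Setting this to zero and multiplying by φ: 12φ² + 8φ − 20 = 0.
φ = (−8 + √(8² + 4·12·20)) / (2·12) = (−8 + √1024) / 24 = (−8 + 32)/24 = 1.
ℓ''(φ) = −20/φ² − 12 < 0, confirming a maximum.

φ̂_MAP = 1.000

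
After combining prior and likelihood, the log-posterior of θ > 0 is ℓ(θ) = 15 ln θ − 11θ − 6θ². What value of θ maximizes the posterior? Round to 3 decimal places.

ℓ'(θ) = 15/θ − 11 − 12θ. Setting this to zero and multiplying by θ: 12θ² + 11θ − 15 = 0.
θ = (−11 + √(11² + 4·12·15)) / (2·12) = (−11 + √841) / 24 = (−11 + 29)/24 = 3/4.
ℓ''(θ) = −15/θ² − 12 < 0, confirming a maximum.

θ̂_MAP = 0.750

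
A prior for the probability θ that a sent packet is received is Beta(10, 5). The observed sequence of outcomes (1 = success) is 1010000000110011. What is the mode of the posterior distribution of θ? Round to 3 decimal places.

θ̂_MAP = 0.517

Prior: Beta(10, 5).
Data: 6 successes in 16 trials (from the sequence). The binomial likelihood contributes θ^6(1−θ)^10, so the posterior is Beta(10+6, 5+10) = Beta(16, 15).
For Beta(a, b) with a, b > 1 the mode is (a−1)/(a+b−2) = 15/29 ≈ 0.517.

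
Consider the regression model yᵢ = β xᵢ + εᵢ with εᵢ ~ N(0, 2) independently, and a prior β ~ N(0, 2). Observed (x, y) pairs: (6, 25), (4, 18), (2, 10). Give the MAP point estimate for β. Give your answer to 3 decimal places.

log p(β | y) = −Σ(yᵢ − βxᵢ)²/(2·2) − β²/(2·2) + const.
Setting the derivative to zero: Σxᵢ(yᵢ − βxᵢ)/2 − β/2 = 0, so β = Σxᵢyᵢ / (Σxᵢ² + σ²/τ²).
Σxᵢyᵢ = 6·25 + 4·18 + 2·10 = 242; Σxᵢ² = 56; σ²/τ² = 1.
β̂_MAP = 242 / (56 + 1) = 242/57 ≈ 4.246.

β̂_MAP = 4.246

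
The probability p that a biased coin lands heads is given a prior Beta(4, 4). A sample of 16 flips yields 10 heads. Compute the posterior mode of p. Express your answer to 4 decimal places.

Prior: Beta(4, 4).
Data: 10 successes in 16 trials. The binomial likelihood contributes p^10(1−p)^6, so the posterior is Beta(4+10, 4+6) = Beta(14, 10).
For Beta(a, b) with a, b > 1 the mode is (a−1)/(a+b−2) = 13/22 ≈ 0.5909.

p̂_MAP = 0.5909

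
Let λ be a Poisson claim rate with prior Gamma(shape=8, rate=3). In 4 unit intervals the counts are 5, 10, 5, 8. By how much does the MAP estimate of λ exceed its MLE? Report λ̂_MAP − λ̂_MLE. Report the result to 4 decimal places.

MAP − MLE = -2.0000

Σxᵢ = 28. Posterior is Gamma(36, 7); MAP = (36−1)/7 = 35/7 ≈ 5.00000.
MLE = x̄ = 28/4 ≈ 7.00000.
Difference = 35/7 − 28/4 = -2 ≈ -2.0000.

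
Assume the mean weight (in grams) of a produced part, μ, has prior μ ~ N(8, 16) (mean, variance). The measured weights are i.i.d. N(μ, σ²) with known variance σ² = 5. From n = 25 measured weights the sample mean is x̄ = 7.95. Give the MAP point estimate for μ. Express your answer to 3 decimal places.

μ̂_MAP = 7.951

n = 25, x̄ = 7.95.
For a Normal prior and Normal likelihood with known variance, the posterior is Normal; its mode equals its mean, the precision-weighted average.
Prior precision 1/σ₀² = 1/16 = 0.0625; data precision n/σ² = 25/5 = 5.
μ̂ = (0.0625·8 + 5·7.95) / (0.0625 + 5) = 40.25/5.0625 = 644/81 ≈ 7.951.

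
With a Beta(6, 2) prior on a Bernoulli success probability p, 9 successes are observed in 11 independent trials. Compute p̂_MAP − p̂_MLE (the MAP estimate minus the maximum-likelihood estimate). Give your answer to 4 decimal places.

Posterior is Beta(15, 4); MAP = (15−1)/(19−2) = 14/17 ≈ 0.82353.
MLE ignores the prior: p̂_MLE = k/n = 9/11 ≈ 0.81818.
Difference = 14/17 − 9/11 = 1/187 ≈ 0.0053.

MAP − MLE = 0.0053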